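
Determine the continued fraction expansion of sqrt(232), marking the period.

[15; (4, 3, 7, 3, 4, 30)]

Write x_i = (sqrt(232) + m_i)/d_i with (m_0, d_0) = (0, 1). a_0 = floor(sqrt(232)) = 15, since 15^2 = 225 <= 232 < 256 = 16^2.
Iterate m_{i+1} = d_i*a_i - m_i, d_{i+1} = (232 - m_{i+1}^2)/d_i, a_{i+1} = floor((a_0 + m_{i+1})/d_{i+1}):
  m_1 = 1*15 - 0 = 15, d_1 = (232 - 15^2)/1 = 7/1 = 7, a_1 = floor((15 + 15)/7) = 4.
  m_2 = 7*4 - 15 = 13, d_2 = (232 - 13^2)/7 = 63/7 = 9, a_2 = floor((15 + 13)/9) = 3.
  m_3 = 9*3 - 13 = 14, d_3 = (232 - 14^2)/9 = 36/9 = 4, a_3 = floor((15 + 14)/4) = 7.
  m_4 = 4*7 - 14 = 14, d_4 = (232 - 14^2)/4 = 36/4 = 9, a_4 = floor((15 + 14)/9) = 3.
  m_5 = 9*3 - 14 = 13, d_5 = (232 - 13^2)/9 = 63/9 = 7, a_5 = floor((15 + 13)/7) = 4.
  m_6 = 7*4 - 13 = 15, d_6 = (232 - 15^2)/7 = 7/7 = 1, a_6 = floor((15 + 15)/1) = 30.
  m_7 = 1*30 - 15 = 15, d_7 = (232 - 15^2)/1 = 7/1 = 7: (m_7, d_7) = (m_1, d_1) = (15, 7), so from here the quotients repeat a_1, ..., a_6; the period length is 6.
Hence the expansion of sqrt(232) is a_0 = 15 followed by the repeating block 4, 3, 7, 3, 4, 30 (period 6).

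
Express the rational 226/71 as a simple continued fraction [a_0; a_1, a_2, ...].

Run the Euclidean algorithm on 226 and 71; the successive quotients are the partial quotients a_0, a_1, ... (each step inverts the fractional part left over by the previous one):
  226 = 3*71 + 13, so a_0 = 3.
  71 = 5*13 + 6, so a_1 = 5.
  13 = 2*6 + 1, so a_2 = 2.
  6 = 6*1 + 0, so a_3 = 6.
The remainder reaches 0 after 4 divisions, so the expansion has 4 partial quotients, read off in order.

[3; 5, 2, 6]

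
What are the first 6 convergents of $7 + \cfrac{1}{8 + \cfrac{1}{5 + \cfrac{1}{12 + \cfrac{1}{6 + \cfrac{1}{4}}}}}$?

7/1, 57/8, 292/41, 3561/500, 21658/3041, 90193/12664

Using the convergent recurrence p_i = a_i*p_{i-1} + p_{i-2}, q_i = a_i*q_{i-1} + q_{i-2} with p_{-2}=0, p_{-1}=1, q_{-2}=1, q_{-1}=0:
  i=0: a_0=7, p_0 = 7*1 + 0 = 7, q_0 = 7*0 + 1 = 1.
  i=1: a_1=8, p_1 = 8*7 + 1 = 57, q_1 = 8*1 + 0 = 8.
  i=2: a_2=5, p_2 = 5*57 + 7 = 292, q_2 = 5*8 + 1 = 41.
  i=3: a_3=12, p_3 = 12*292 + 57 = 3561, q_3 = 12*41 + 8 = 500.
  i=4: a_4=6, p_4 = 6*3561 + 292 = 21658, q_4 = 6*500 + 41 = 3041.
  i=5: a_5=4, p_5 = 4*21658 + 3561 = 90193, q_5 = 4*3041 + 500 = 12664.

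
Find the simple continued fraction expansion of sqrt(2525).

Write x_i = (sqrt(2525) + m_i)/d_i with (m_0, d_0) = (0, 1). a_0 = floor(sqrt(2525)) = 50, since 50^2 = 2500 <= 2525 < 2601 = 51^2.
Iterate m_{i+1} = d_i*a_i - m_i, d_{i+1} = (2525 - m_{i+1}^2)/d_i, a_{i+1} = floor((a_0 + m_{i+1})/d_{i+1}):
  m_1 = 1*50 - 0 = 50, d_1 = (2525 - 50^2)/1 = 25/1 = 25, a_1 = floor((50 + 50)/25) = 4.
  m_2 = 25*4 - 50 = 50, d_2 = (2525 - 50^2)/25 = 25/25 = 1, a_2 = floor((50 + 50)/1) = 100.
  m_3 = 1*100 - 50 = 50, d_3 = (2525 - 50^2)/1 = 25/1 = 25: (m_3, d_3) = (m_1, d_1) = (50, 25), so from here the quotients repeat a_1, a_2; the period length is 2.
Hence the expansion of sqrt(2525) is a_0 = 50 followed by the repeating block 4, 100 (period 2).

[50; (4, 100)]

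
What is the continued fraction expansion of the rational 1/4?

[0; 4]

Run the Euclidean algorithm on 1 and 4; the successive quotients are the partial quotients a_0, a_1, ... (each step inverts the fractional part left over by the previous one):
  1 = 0*4 + 1, so a_0 = 0.
  4 = 4*1 + 0, so a_1 = 4.
The remainder reaches 0 after 2 divisions, so the expansion has 2 partial quotients, read off in order.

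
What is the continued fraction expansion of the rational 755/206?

[3; 1, 1, 1, 68]

Run the Euclidean algorithm on 755 and 206; the successive quotients are the partial quotients a_0, a_1, ... (each step inverts the fractional part left over by the previous one):
  755 = 3*206 + 137, so a_0 = 3.
  206 = 1*137 + 69, so a_1 = 1.
  137 = 1*69 + 68, so a_2 = 1.
  69 = 1*68 + 1, so a_3 = 1.
  68 = 68*1 + 0, so a_4 = 68.
The remainder reaches 0 after 5 divisions, so the expansion has 5 partial quotients, read off in order.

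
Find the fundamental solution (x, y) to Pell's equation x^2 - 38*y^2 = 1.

(x, y) = (37, 6)

First expand sqrt(38) as a continued fraction. With x_i = (sqrt(38) + m_i)/d_i and (m_0, d_0) = (0, 1): a_0 = floor(sqrt(38)) = 6, since 6^2 = 36 <= 38 < 49 = 7^2.
Iterate m_{i+1} = d_i*a_i - m_i, d_{i+1} = (38 - m_{i+1}^2)/d_i, a_{i+1} = floor((a_0 + m_{i+1})/d_{i+1}):
  m_1 = 1*6 - 0 = 6, d_1 = (38 - 6^2)/1 = 2/1 = 2, a_1 = floor((6 + 6)/2) = 6.
  m_2 = 2*6 - 6 = 6, d_2 = (38 - 6^2)/2 = 2/2 = 1, a_2 = floor((6 + 6)/1) = 12.
  m_3 = 1*12 - 6 = 6, d_3 = (38 - 6^2)/1 = 2/1 = 2: (m_3, d_3) = (m_1, d_1) = (6, 2), so from here the quotients repeat a_1, a_2; the period length is 2.
So sqrt(38) = [6; (6, 12)] with period length k = 2.
k is even, so the fundamental solution of x^2 - 38y^2 = 1 is (p_{k-1}, q_{k-1}) = (p_1, q_1); compute convergents through index 1.
Convergents (p_i = a_i*p_{i-1} + p_{i-2}, q_i = a_i*q_{i-1} + q_{i-2} with p_{-2}=0, p_{-1}=1, q_{-2}=1, q_{-1}=0):
  i=0: a_0=6, p_0 = 6*1 + 0 = 6, q_0 = 6*0 + 1 = 1.
  i=1: a_1=6, p_1 = 6*6 + 1 = 37, q_1 = 6*1 + 0 = 6.
Check: 37^2 - 38*6^2 = 1369 - 1368 = 1, so (x, y) = (37, 6) solves the equation, and by the theorem it is the least positive solution.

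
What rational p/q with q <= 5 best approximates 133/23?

Expand x = 133/23 as a continued fraction with the Euclidean algorithm:
  133 = 5*23 + 18, so a_0 = 5.
  23 = 1*18 + 5, so a_1 = 1.
  18 = 3*5 + 3, so a_2 = 3.
  5 = 1*3 + 2, so a_3 = 1.
  3 = 1*2 + 1, so a_4 = 1.
  2 = 2*1 + 0, so a_5 = 2.
so x = [5; 1, 3, 1, 1, 2].
Convergents (p_i = a_i*p_{i-1} + p_{i-2}, q_i = a_i*q_{i-1} + q_{i-2} with p_{-2}=0, p_{-1}=1, q_{-2}=1, q_{-1}=0), until the denominator exceeds 5:
  i=0: a_0=5, p_0 = 5*1 + 0 = 5, q_0 = 5*0 + 1 = 1.
  i=1: a_1=1, p_1 = 1*5 + 1 = 6, q_1 = 1*1 + 0 = 1.
  i=2: a_2=3, p_2 = 3*6 + 5 = 23, q_2 = 3*1 + 1 = 4.
  i=3: a_3=1, p_3 = 1*23 + 6 = 29, q_3 = 1*4 + 1 = 5.
  i=4: a_4=1, p_4 = 1*29 + 23 = 52, q_4 = 1*5 + 4 = 9.
q_4 = 9 > 5, so the last convergent with denominator <= 5 is p_3/q_3 = 29/5.
The closest fraction with denominator <= 5 is either p_3/q_3 or the intermediate fraction (k*p_3 + p_2)/(k*q_3 + q_2) with the largest k >= 1 whose denominator stays <= 5; these approach x as k grows, and every other convergent or intermediate fraction in range is farther away.
Largest k: floor((5 - q_2)/q_3) = floor((5 - 4)/5) = 0.
Since k = 0, no intermediate fraction beyond p_3/q_3 has denominator <= 5, so the convergent 29/5 is the closest (its error is |133*5 - 29*23|/(23*5) = 2/115).

29/5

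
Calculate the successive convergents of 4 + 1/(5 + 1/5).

Using the convergent recurrence p_i = a_i*p_{i-1} + p_{i-2}, q_i = a_i*q_{i-1} + q_{i-2} with p_{-2}=0, p_{-1}=1, q_{-2}=1, q_{-1}=0:
  i=0: a_0=4, p_0 = 4*1 + 0 = 4, q_0 = 4*0 + 1 = 1.
  i=1: a_1=5, p_1 = 5*4 + 1 = 21, q_1 = 5*1 + 0 = 5.
  i=2: a_2=5, p_2 = 5*21 + 4 = 109, q_2 = 5*5 + 1 = 26.

4/1, 21/5, 109/26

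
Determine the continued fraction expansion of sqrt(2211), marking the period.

Write x_i = (sqrt(2211) + m_i)/d_i with (m_0, d_0) = (0, 1). a_0 = floor(sqrt(2211)) = 47, since 47^2 = 2209 <= 2211 < 2304 = 48^2.
Iterate m_{i+1} = d_i*a_i - m_i, d_{i+1} = (2211 - m_{i+1}^2)/d_i, a_{i+1} = floor((a_0 + m_{i+1})/d_{i+1}):
  m_1 = 1*47 - 0 = 47, d_1 = (2211 - 47^2)/1 = 2/1 = 2, a_1 = floor((47 + 47)/2) = 47.
  m_2 = 2*47 - 47 = 47, d_2 = (2211 - 47^2)/2 = 2/2 = 1, a_2 = floor((47 + 47)/1) = 94.
  m_3 = 1*94 - 47 = 47, d_3 = (2211 - 47^2)/1 = 2/1 = 2: (m_3, d_3) = (m_1, d_1) = (47, 2), so from here the quotients repeat a_1, a_2; the period length is 2.
Hence the expansion of sqrt(2211) is a_0 = 47 followed by the repeating block 47, 94 (period 2).

[47; (47, 94)]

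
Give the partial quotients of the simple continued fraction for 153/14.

[10; 1, 13]

Run the Euclidean algorithm on 153 and 14; the successive quotients are the partial quotients a_0, a_1, ... (each step inverts the fractional part left over by the previous one):
  153 = 10*14 + 13, so a_0 = 10.
  14 = 1*13 + 1, so a_1 = 1.
  13 = 13*1 + 0, so a_2 = 13.
The remainder reaches 0 after 3 divisions, so the expansion has 3 partial quotients, read off in order.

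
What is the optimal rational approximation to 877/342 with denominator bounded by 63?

Expand x = 877/342 as a continued fraction with the Euclidean algorithm:
  877 = 2*342 + 193, so a_0 = 2.
  342 = 1*193 + 149, so a_1 = 1.
  193 = 1*149 + 44, so a_2 = 1.
  149 = 3*44 + 17, so a_3 = 3.
  44 = 2*17 + 10, so a_4 = 2.
  17 = 1*10 + 7, so a_5 = 1.
  10 = 1*7 + 3, so a_6 = 1.
  7 = 2*3 + 1, so a_7 = 2.
  3 = 3*1 + 0, so a_8 = 3.
so x = [2; 1, 1, 3, 2, 1, 1, 2, 3].
Convergents (p_i = a_i*p_{i-1} + p_{i-2}, q_i = a_i*q_{i-1} + q_{i-2} with p_{-2}=0, p_{-1}=1, q_{-2}=1, q_{-1}=0), until the denominator exceeds 63:
  i=0: a_0=2, p_0 = 2*1 + 0 = 2, q_0 = 2*0 + 1 = 1.
  i=1: a_1=1, p_1 = 1*2 + 1 = 3, q_1 = 1*1 + 0 = 1.
  i=2: a_2=1, p_2 = 1*3 + 2 = 5, q_2 = 1*1 + 1 = 2.
  i=3: a_3=3, p_3 = 3*5 + 3 = 18, q_3 = 3*2 + 1 = 7.
  i=4: a_4=2, p_4 = 2*18 + 5 = 41, q_4 = 2*7 + 2 = 16.
  i=5: a_5=1, p_5 = 1*41 + 18 = 59, q_5 = 1*16 + 7 = 23.
  i=6: a_6=1, p_6 = 1*59 + 41 = 100, q_6 = 1*23 + 16 = 39.
  i=7: a_7=2, p_7 = 2*100 + 59 = 259, q_7 = 2*39 + 23 = 101.
q_7 = 101 > 63, so the last convergent with denominator <= 63 is p_6/q_6 = 100/39.
The closest fraction with denominator <= 63 is either p_6/q_6 or the intermediate fraction (k*p_6 + p_5)/(k*q_6 + q_5) with the largest k >= 1 whose denominator stays <= 63; these approach x as k grows, and every other convergent or intermediate fraction in range is farther away.
Largest k: floor((63 - q_5)/q_6) = floor((63 - 23)/39) = 1.
That gives (1*100 + 59)/(1*39 + 23) = 159/62.
Compare the errors: |x - 100/39| = |877*39 - 100*342|/(342*39) = 3/13338, and |x - 159/62| = |877*62 - 159*342|/(342*62) = 4/21204.
Cross-multiplying, 4*13338 = 53352 < 63612 = 3*21204, so 4/21204 is smaller: the intermediate fraction 159/62 is closer to x than 100/39.

159/62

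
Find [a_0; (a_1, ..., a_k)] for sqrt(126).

[11; (4, 2, 4, 22)]

Write x_i = (sqrt(126) + m_i)/d_i with (m_0, d_0) = (0, 1). a_0 = floor(sqrt(126)) = 11, since 11^2 = 121 <= 126 < 144 = 12^2.
Iterate m_{i+1} = d_i*a_i - m_i, d_{i+1} = (126 - m_{i+1}^2)/d_i, a_{i+1} = floor((a_0 + m_{i+1})/d_{i+1}):
  m_1 = 1*11 - 0 = 11, d_1 = (126 - 11^2)/1 = 5/1 = 5, a_1 = floor((11 + 11)/5) = 4.
  m_2 = 5*4 - 11 = 9, d_2 = (126 - 9^2)/5 = 45/5 = 9, a_2 = floor((11 + 9)/9) = 2.
  m_3 = 9*2 - 9 = 9, d_3 = (126 - 9^2)/9 = 45/9 = 5, a_3 = floor((11 + 9)/5) = 4.
  m_4 = 5*4 - 9 = 11, d_4 = (126 - 11^2)/5 = 5/5 = 1, a_4 = floor((11 + 11)/1) = 22.
  m_5 = 1*22 - 11 = 11, d_5 = (126 - 11^2)/1 = 5/1 = 5: (m_5, d_5) = (m_1, d_1) = (11, 5), so from here the quotients repeat a_1, ..., a_4; the period length is 4.
Hence the expansion of sqrt(126) is a_0 = 11 followed by the repeating block 4, 2, 4, 22 (period 4).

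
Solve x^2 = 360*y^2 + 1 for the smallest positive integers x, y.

(x, y) = (19, 1)

First expand sqrt(360) as a continued fraction. With x_i = (sqrt(360) + m_i)/d_i and (m_0, d_0) = (0, 1): a_0 = floor(sqrt(360)) = 18, since 18^2 = 324 <= 360 < 361 = 19^2.
Iterate m_{i+1} = d_i*a_i - m_i, d_{i+1} = (360 - m_{i+1}^2)/d_i, a_{i+1} = floor((a_0 + m_{i+1})/d_{i+1}):
  m_1 = 1*18 - 0 = 18, d_1 = (360 - 18^2)/1 = 36/1 = 36, a_1 = floor((18 + 18)/36) = 1.
  m_2 = 36*1 - 18 = 18, d_2 = (360 - 18^2)/36 = 36/36 = 1, a_2 = floor((18 + 18)/1) = 36.
  m_3 = 1*36 - 18 = 18, d_3 = (360 - 18^2)/1 = 36/1 = 36: (m_3, d_3) = (m_1, d_1) = (18, 36), so from here the quotients repeat a_1, a_2; the period length is 2.
So sqrt(360) = [18; (1, 36)] with period length k = 2.
k is even, so the fundamental solution of x^2 - 360y^2 = 1 is (p_{k-1}, q_{k-1}) = (p_1, q_1); compute convergents through index 1.
Convergents (p_i = a_i*p_{i-1} + p_{i-2}, q_i = a_i*q_{i-1} + q_{i-2} with p_{-2}=0, p_{-1}=1, q_{-2}=1, q_{-1}=0):
  i=0: a_0=18, p_0 = 18*1 + 0 = 18, q_0 = 18*0 + 1 = 1.
  i=1: a_1=1, p_1 = 1*18 + 1 = 19, q_1 = 1*1 + 0 = 1.
Check: 19^2 - 360*1^2 = 361 - 360 = 1, so (x, y) = (19, 1) solves the equation, and by the theorem it is the least positive solution.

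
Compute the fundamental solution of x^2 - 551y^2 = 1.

First expand sqrt(551) as a continued fraction. With x_i = (sqrt(551) + m_i)/d_i and (m_0, d_0) = (0, 1): a_0 = floor(sqrt(551)) = 23, since 23^2 = 529 <= 551 < 576 = 24^2.
Iterate m_{i+1} = d_i*a_i - m_i, d_{i+1} = (551 - m_{i+1}^2)/d_i, a_{i+1} = floor((a_0 + m_{i+1})/d_{i+1}):
  m_1 = 1*23 - 0 = 23, d_1 = (551 - 23^2)/1 = 22/1 = 22, a_1 = floor((23 + 23)/22) = 2.
  m_2 = 22*2 - 23 = 21, d_2 = (551 - 21^2)/22 = 110/22 = 5, a_2 = floor((23 + 21)/5) = 8.
  m_3 = 5*8 - 21 = 19, d_3 = (551 - 19^2)/5 = 190/5 = 38, a_3 = floor((23 + 19)/38) = 1.
  m_4 = 38*1 - 19 = 19, d_4 = (551 - 19^2)/38 = 190/38 = 5, a_4 = floor((23 + 19)/5) = 8.
  m_5 = 5*8 - 19 = 21, d_5 = (551 - 21^2)/5 = 110/5 = 22, a_5 = floor((23 + 21)/22) = 2.
  m_6 = 22*2 - 21 = 23, d_6 = (551 - 23^2)/22 = 22/22 = 1, a_6 = floor((23 + 23)/1) = 46.
  m_7 = 1*46 - 23 = 23, d_7 = (551 - 23^2)/1 = 22/1 = 22: (m_7, d_7) = (m_1, d_1) = (23, 22), so from here the quotients repeat a_1, ..., a_6; the period length is 6.
So sqrt(551) = [23; (2, 8, 1, 8, 2, 46)] with period length k = 6.
k is even, so the fundamental solution of x^2 - 551y^2 = 1 is (p_{k-1}, q_{k-1}) = (p_5, q_5); compute convergents through index 5.
Convergents (p_i = a_i*p_{i-1} + p_{i-2}, q_i = a_i*q_{i-1} + q_{i-2} with p_{-2}=0, p_{-1}=1, q_{-2}=1, q_{-1}=0):
  i=0: a_0=23, p_0 = 23*1 + 0 = 23, q_0 = 23*0 + 1 = 1.
  i=1: a_1=2, p_1 = 2*23 + 1 = 47, q_1 = 2*1 + 0 = 2.
  i=2: a_2=8, p_2 = 8*47 + 23 = 399, q_2 = 8*2 + 1 = 17.
  i=3: a_3=1, p_3 = 1*399 + 47 = 446, q_3 = 1*17 + 2 = 19.
  i=4: a_4=8, p_4 = 8*446 + 399 = 3967, q_4 = 8*19 + 17 = 169.
  i=5: a_5=2, p_5 = 2*3967 + 446 = 8380, q_5 = 2*169 + 19 = 357.
Check: 8380^2 - 551*357^2 = 70224400 - 70224399 = 1, so (x, y) = (8380, 357) solves the equation, and by the theorem it is the least positive solution.

(x, y) = (8380, 357)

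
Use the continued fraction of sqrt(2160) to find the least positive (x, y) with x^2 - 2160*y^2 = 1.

First expand sqrt(2160) as a continued fraction. With x_i = (sqrt(2160) + m_i)/d_i and (m_0, d_0) = (0, 1): a_0 = floor(sqrt(2160)) = 46, since 46^2 = 2116 <= 2160 < 2209 = 47^2.
Iterate m_{i+1} = d_i*a_i - m_i, d_{i+1} = (2160 - m_{i+1}^2)/d_i, a_{i+1} = floor((a_0 + m_{i+1})/d_{i+1}):
  m_1 = 1*46 - 0 = 46, d_1 = (2160 - 46^2)/1 = 44/1 = 44, a_1 = floor((46 + 46)/44) = 2.
  m_2 = 44*2 - 46 = 42, d_2 = (2160 - 42^2)/44 = 396/44 = 9, a_2 = floor((46 + 42)/9) = 9.
  m_3 = 9*9 - 42 = 39, d_3 = (2160 - 39^2)/9 = 639/9 = 71, a_3 = floor((46 + 39)/71) = 1.
  m_4 = 71*1 - 39 = 32, d_4 = (2160 - 32^2)/71 = 1136/71 = 16, a_4 = floor((46 + 32)/16) = 4.
  m_5 = 16*4 - 32 = 32, d_5 = (2160 - 32^2)/16 = 1136/16 = 71, a_5 = floor((46 + 32)/71) = 1.
  m_6 = 71*1 - 32 = 39, d_6 = (2160 - 39^2)/71 = 639/71 = 9, a_6 = floor((46 + 39)/9) = 9.
  m_7 = 9*9 - 39 = 42, d_7 = (2160 - 42^2)/9 = 396/9 = 44, a_7 = floor((46 + 42)/44) = 2.
  m_8 = 44*2 - 42 = 46, d_8 = (2160 - 46^2)/44 = 44/44 = 1, a_8 = floor((46 + 46)/1) = 92.
  m_9 = 1*92 - 46 = 46, d_9 = (2160 - 46^2)/1 = 44/1 = 44: (m_9, d_9) = (m_1, d_1) = (46, 44), so from here the quotients repeat a_1, ..., a_8; the period length is 8.
So sqrt(2160) = [46; (2, 9, 1, 4, 1, 9, 2, 92)] with period length k = 8.
k is even, so the fundamental solution of x^2 - 2160y^2 = 1 is (p_{k-1}, q_{k-1}) = (p_7, q_7); compute convergents through index 7.
Convergents (p_i = a_i*p_{i-1} + p_{i-2}, q_i = a_i*q_{i-1} + q_{i-2} with p_{-2}=0, p_{-1}=1, q_{-2}=1, q_{-1}=0):
  i=0: a_0=46, p_0 = 46*1 + 0 = 46, q_0 = 46*0 + 1 = 1.
  i=1: a_1=2, p_1 = 2*46 + 1 = 93, q_1 = 2*1 + 0 = 2.
  i=2: a_2=9, p_2 = 9*93 + 46 = 883, q_2 = 9*2 + 1 = 19.
  i=3: a_3=1, p_3 = 1*883 + 93 = 976, q_3 = 1*19 + 2 = 21.
  i=4: a_4=4, p_4 = 4*976 + 883 = 4787, q_4 = 4*21 + 19 = 103.
  i=5: a_5=1, p_5 = 1*4787 + 976 = 5763, q_5 = 1*103 + 21 = 124.
  i=6: a_6=9, p_6 = 9*5763 + 4787 = 56654, q_6 = 9*124 + 103 = 1219.
  i=7: a_7=2, p_7 = 2*56654 + 5763 = 119071, q_7 = 2*1219 + 124 = 2562.
Check: 119071^2 - 2160*2562^2 = 14177903041 - 14177903040 = 1, so (x, y) = (119071, 2562) solves the equation, and by the theorem it is the least positive solution.

(x, y) = (119071, 2562)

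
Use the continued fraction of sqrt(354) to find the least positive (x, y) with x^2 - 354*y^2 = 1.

(x, y) = (258065, 13716)

First expand sqrt(354) as a continued fraction. With x_i = (sqrt(354) + m_i)/d_i and (m_0, d_0) = (0, 1): a_0 = floor(sqrt(354)) = 18, since 18^2 = 324 <= 354 < 361 = 19^2.
Iterate m_{i+1} = d_i*a_i - m_i, d_{i+1} = (354 - m_{i+1}^2)/d_i, a_{i+1} = floor((a_0 + m_{i+1})/d_{i+1}):
  m_1 = 1*18 - 0 = 18, d_1 = (354 - 18^2)/1 = 30/1 = 30, a_1 = floor((18 + 18)/30) = 1.
  m_2 = 30*1 - 18 = 12, d_2 = (354 - 12^2)/30 = 210/30 = 7, a_2 = floor((18 + 12)/7) = 4.
  m_3 = 7*4 - 12 = 16, d_3 = (354 - 16^2)/7 = 98/7 = 14, a_3 = floor((18 + 16)/14) = 2.
  m_4 = 14*2 - 16 = 12, d_4 = (354 - 12^2)/14 = 210/14 = 15, a_4 = floor((18 + 12)/15) = 2.
  m_5 = 15*2 - 12 = 18, d_5 = (354 - 18^2)/15 = 30/15 = 2, a_5 = floor((18 + 18)/2) = 18.
  m_6 = 2*18 - 18 = 18, d_6 = (354 - 18^2)/2 = 30/2 = 15, a_6 = floor((18 + 18)/15) = 2.
  m_7 = 15*2 - 18 = 12, d_7 = (354 - 12^2)/15 = 210/15 = 14, a_7 = floor((18 + 12)/14) = 2.
  m_8 = 14*2 - 12 = 16, d_8 = (354 - 16^2)/14 = 98/14 = 7, a_8 = floor((18 + 16)/7) = 4.
  m_9 = 7*4 - 16 = 12, d_9 = (354 - 12^2)/7 = 210/7 = 30, a_9 = floor((18 + 12)/30) = 1.
  m_10 = 30*1 - 12 = 18, d_10 = (354 - 18^2)/30 = 30/30 = 1, a_10 = floor((18 + 18)/1) = 36.
  m_11 = 1*36 - 18 = 18, d_11 = (354 - 18^2)/1 = 30/1 = 30: (m_11, d_11) = (m_1, d_1) = (18, 30), so from here the quotients repeat a_1, ..., a_10; the period length is 10.
So sqrt(354) = [18; (1, 4, 2, 2, 18, 2, 2, 4, 1, 36)] with period length k = 10.
k is even, so the fundamental solution of x^2 - 354y^2 = 1 is (p_{k-1}, q_{k-1}) = (p_9, q_9); compute convergents through index 9.
Convergents (p_i = a_i*p_{i-1} + p_{i-2}, q_i = a_i*q_{i-1} + q_{i-2} with p_{-2}=0, p_{-1}=1, q_{-2}=1, q_{-1}=0):
  i=0: a_0=18, p_0 = 18*1 + 0 = 18, q_0 = 18*0 + 1 = 1.
  i=1: a_1=1, p_1 = 1*18 + 1 = 19, q_1 = 1*1 + 0 = 1.
  i=2: a_2=4, p_2 = 4*19 + 18 = 94, q_2 = 4*1 + 1 = 5.
  i=3: a_3=2, p_3 = 2*94 + 19 = 207, q_3 = 2*5 + 1 = 11.
  i=4: a_4=2, p_4 = 2*207 + 94 = 508, q_4 = 2*11 + 5 = 27.
  i=5: a_5=18, p_5 = 18*508 + 207 = 9351, q_5 = 18*27 + 11 = 497.
  i=6: a_6=2, p_6 = 2*9351 + 508 = 19210, q_6 = 2*497 + 27 = 1021.
  i=7: a_7=2, p_7 = 2*19210 + 9351 = 47771, q_7 = 2*1021 + 497 = 2539.
  i=8: a_8=4, p_8 = 4*47771 + 19210 = 210294, q_8 = 4*2539 + 1021 = 11177.
  i=9: a_9=1, p_9 = 1*210294 + 47771 = 258065, q_9 = 1*11177 + 2539 = 13716.
Check: 258065^2 - 354*13716^2 = 66597544225 - 66597544224 = 1, so (x, y) = (258065, 13716) solves the equation, and by the theorem it is the least positive solution.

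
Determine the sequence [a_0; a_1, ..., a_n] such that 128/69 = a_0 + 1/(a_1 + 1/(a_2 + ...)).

Run the Euclidean algorithm on 128 and 69; the successive quotients are the partial quotients a_0, a_1, ... (each step inverts the fractional part left over by the previous one):
  128 = 1*69 + 59, so a_0 = 1.
  69 = 1*59 + 10, so a_1 = 1.
  59 = 5*10 + 9, so a_2 = 5.
  10 = 1*9 + 1, so a_3 = 1.
  9 = 9*1 + 0, so a_4 = 9.
The remainder reaches 0 after 5 divisions, so the expansion has 5 partial quotients, read off in order.

[1; 1, 5, 1, 9]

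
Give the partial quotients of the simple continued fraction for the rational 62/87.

Run the Euclidean algorithm on 62 and 87; the successive quotients are the partial quotients a_0, a_1, ... (each step inverts the fractional part left over by the previous one):
  62 = 0*87 + 62, so a_0 = 0.
  87 = 1*62 + 25, so a_1 = 1.
  62 = 2*25 + 12, so a_2 = 2.
  25 = 2*12 + 1, so a_3 = 2.
  12 = 12*1 + 0, so a_4 = 12.
The remainder reaches 0 after 5 divisions, so the expansion has 5 partial quotients, read off in order.

[0; 1, 2, 2, 12]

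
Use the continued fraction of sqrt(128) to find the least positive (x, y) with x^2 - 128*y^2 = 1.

(x, y) = (577, 51)

First expand sqrt(128) as a continued fraction. With x_i = (sqrt(128) + m_i)/d_i and (m_0, d_0) = (0, 1): a_0 = floor(sqrt(128)) = 11, since 11^2 = 121 <= 128 < 144 = 12^2.
Iterate m_{i+1} = d_i*a_i - m_i, d_{i+1} = (128 - m_{i+1}^2)/d_i, a_{i+1} = floor((a_0 + m_{i+1})/d_{i+1}):
  m_1 = 1*11 - 0 = 11, d_1 = (128 - 11^2)/1 = 7/1 = 7, a_1 = floor((11 + 11)/7) = 3.
  m_2 = 7*3 - 11 = 10, d_2 = (128 - 10^2)/7 = 28/7 = 4, a_2 = floor((11 + 10)/4) = 5.
  m_3 = 4*5 - 10 = 10, d_3 = (128 - 10^2)/4 = 28/4 = 7, a_3 = floor((11 + 10)/7) = 3.
  m_4 = 7*3 - 10 = 11, d_4 = (128 - 11^2)/7 = 7/7 = 1, a_4 = floor((11 + 11)/1) = 22.
  m_5 = 1*22 - 11 = 11, d_5 = (128 - 11^2)/1 = 7/1 = 7: (m_5, d_5) = (m_1, d_1) = (11, 7), so from here the quotients repeat a_1, ..., a_4; the period length is 4.
So sqrt(128) = [11; (3, 5, 3, 22)] with period length k = 4.
k is even, so the fundamental solution of x^2 - 128y^2 = 1 is (p_{k-1}, q_{k-1}) = (p_3, q_3); compute convergents through index 3.
Convergents (p_i = a_i*p_{i-1} + p_{i-2}, q_i = a_i*q_{i-1} + q_{i-2} with p_{-2}=0, p_{-1}=1, q_{-2}=1, q_{-1}=0):
  i=0: a_0=11, p_0 = 11*1 + 0 = 11, q_0 = 11*0 + 1 = 1.
  i=1: a_1=3, p_1 = 3*11 + 1 = 34, q_1 = 3*1 + 0 = 3.
  i=2: a_2=5, p_2 = 5*34 + 11 = 181, q_2 = 5*3 + 1 = 16.
  i=3: a_3=3, p_3 = 3*181 + 34 = 577, q_3 = 3*16 + 3 = 51.
Check: 577^2 - 128*51^2 = 332929 - 332928 = 1, so (x, y) = (577, 51) solves the equation, and by the theorem it is the least positive solution.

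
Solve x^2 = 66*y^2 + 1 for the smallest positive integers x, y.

(x, y) = (65, 8)

First expand sqrt(66) as a continued fraction. With x_i = (sqrt(66) + m_i)/d_i and (m_0, d_0) = (0, 1): a_0 = floor(sqrt(66)) = 8, since 8^2 = 64 <= 66 < 81 = 9^2.
Iterate m_{i+1} = d_i*a_i - m_i, d_{i+1} = (66 - m_{i+1}^2)/d_i, a_{i+1} = floor((a_0 + m_{i+1})/d_{i+1}):
  m_1 = 1*8 - 0 = 8, d_1 = (66 - 8^2)/1 = 2/1 = 2, a_1 = floor((8 + 8)/2) = 8.
  m_2 = 2*8 - 8 = 8, d_2 = (66 - 8^2)/2 = 2/2 = 1, a_2 = floor((8 + 8)/1) = 16.
  m_3 = 1*16 - 8 = 8, d_3 = (66 - 8^2)/1 = 2/1 = 2: (m_3, d_3) = (m_1, d_1) = (8, 2), so from here the quotients repeat a_1, a_2; the period length is 2.
So sqrt(66) = [8; (8, 16)] with period length k = 2.
k is even, so the fundamental solution of x^2 - 66y^2 = 1 is (p_{k-1}, q_{k-1}) = (p_1, q_1); compute convergents through index 1.
Convergents (p_i = a_i*p_{i-1} + p_{i-2}, q_i = a_i*q_{i-1} + q_{i-2} with p_{-2}=0, p_{-1}=1, q_{-2}=1, q_{-1}=0):
  i=0: a_0=8, p_0 = 8*1 + 0 = 8, q_0 = 8*0 + 1 = 1.
  i=1: a_1=8, p_1 = 8*8 + 1 = 65, q_1 = 8*1 + 0 = 8.
Check: 65^2 - 66*8^2 = 4225 - 4224 = 1, so (x, y) = (65, 8) solves the equation, and by the theorem it is the least positive solution.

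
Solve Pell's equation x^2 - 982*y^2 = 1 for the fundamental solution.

First expand sqrt(982) as a continued fraction. With x_i = (sqrt(982) + m_i)/d_i and (m_0, d_0) = (0, 1): a_0 = floor(sqrt(982)) = 31, since 31^2 = 961 <= 982 < 1024 = 32^2.
Iterate m_{i+1} = d_i*a_i - m_i, d_{i+1} = (982 - m_{i+1}^2)/d_i, a_{i+1} = floor((a_0 + m_{i+1})/d_{i+1}):
  m_1 = 1*31 - 0 = 31, d_1 = (982 - 31^2)/1 = 21/1 = 21, a_1 = floor((31 + 31)/21) = 2.
  m_2 = 21*2 - 31 = 11, d_2 = (982 - 11^2)/21 = 861/21 = 41, a_2 = floor((31 + 11)/41) = 1.
  m_3 = 41*1 - 11 = 30, d_3 = (982 - 30^2)/41 = 82/41 = 2, a_3 = floor((31 + 30)/2) = 30.
  m_4 = 2*30 - 30 = 30, d_4 = (982 - 30^2)/2 = 82/2 = 41, a_4 = floor((31 + 30)/41) = 1.
  m_5 = 41*1 - 30 = 11, d_5 = (982 - 11^2)/41 = 861/41 = 21, a_5 = floor((31 + 11)/21) = 2.
  m_6 = 21*2 - 11 = 31, d_6 = (982 - 31^2)/21 = 21/21 = 1, a_6 = floor((31 + 31)/1) = 62.
  m_7 = 1*62 - 31 = 31, d_7 = (982 - 31^2)/1 = 21/1 = 21: (m_7, d_7) = (m_1, d_1) = (31, 21), so from here the quotients repeat a_1, ..., a_6; the period length is 6.
So sqrt(982) = [31; (2, 1, 30, 1, 2, 62)] with period length k = 6.
k is even, so the fundamental solution of x^2 - 982y^2 = 1 is (p_{k-1}, q_{k-1}) = (p_5, q_5); compute convergents through index 5.
Convergents (p_i = a_i*p_{i-1} + p_{i-2}, q_i = a_i*q_{i-1} + q_{i-2} with p_{-2}=0, p_{-1}=1, q_{-2}=1, q_{-1}=0):
  i=0: a_0=31, p_0 = 31*1 + 0 = 31, q_0 = 31*0 + 1 = 1.
  i=1: a_1=2, p_1 = 2*31 + 1 = 63, q_1 = 2*1 + 0 = 2.
  i=2: a_2=1, p_2 = 1*63 + 31 = 94, q_2 = 1*2 + 1 = 3.
  i=3: a_3=30, p_3 = 30*94 + 63 = 2883, q_3 = 30*3 + 2 = 92.
  i=4: a_4=1, p_4 = 1*2883 + 94 = 2977, q_4 = 1*92 + 3 = 95.
  i=5: a_5=2, p_5 = 2*2977 + 2883 = 8837, q_5 = 2*95 + 92 = 282.
Check: 8837^2 - 982*282^2 = 78092569 - 78092568 = 1, so (x, y) = (8837, 282) solves the equation, and by the theorem it is the least positive solution.

(x, y) = (8837, 282)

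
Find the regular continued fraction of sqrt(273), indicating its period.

Write x_i = (sqrt(273) + m_i)/d_i with (m_0, d_0) = (0, 1). a_0 = floor(sqrt(273)) = 16, since 16^2 = 256 <= 273 < 289 = 17^2.
Iterate m_{i+1} = d_i*a_i - m_i, d_{i+1} = (273 - m_{i+1}^2)/d_i, a_{i+1} = floor((a_0 + m_{i+1})/d_{i+1}):
  m_1 = 1*16 - 0 = 16, d_1 = (273 - 16^2)/1 = 17/1 = 17, a_1 = floor((16 + 16)/17) = 1.
  m_2 = 17*1 - 16 = 1, d_2 = (273 - 1^2)/17 = 272/17 = 16, a_2 = floor((16 + 1)/16) = 1.
  m_3 = 16*1 - 1 = 15, d_3 = (273 - 15^2)/16 = 48/16 = 3, a_3 = floor((16 + 15)/3) = 10.
  m_4 = 3*10 - 15 = 15, d_4 = (273 - 15^2)/3 = 48/3 = 16, a_4 = floor((16 + 15)/16) = 1.
  m_5 = 16*1 - 15 = 1, d_5 = (273 - 1^2)/16 = 272/16 = 17, a_5 = floor((16 + 1)/17) = 1.
  m_6 = 17*1 - 1 = 16, d_6 = (273 - 16^2)/17 = 17/17 = 1, a_6 = floor((16 + 16)/1) = 32.
  m_7 = 1*32 - 16 = 16, d_7 = (273 - 16^2)/1 = 17/1 = 17: (m_7, d_7) = (m_1, d_1) = (16, 17), so from here the quotients repeat a_1, ..., a_6; the period length is 6.
Hence the expansion of sqrt(273) is a_0 = 16 followed by the repeating block 1, 1, 10, 1, 1, 32 (period 6).

[16; (1, 1, 10, 1, 1, 32)]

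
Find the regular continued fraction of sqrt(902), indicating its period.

Write x_i = (sqrt(902) + m_i)/d_i with (m_0, d_0) = (0, 1). a_0 = floor(sqrt(902)) = 30, since 30^2 = 900 <= 902 < 961 = 31^2.
Iterate m_{i+1} = d_i*a_i - m_i, d_{i+1} = (902 - m_{i+1}^2)/d_i, a_{i+1} = floor((a_0 + m_{i+1})/d_{i+1}):
  m_1 = 1*30 - 0 = 30, d_1 = (902 - 30^2)/1 = 2/1 = 2, a_1 = floor((30 + 30)/2) = 30.
  m_2 = 2*30 - 30 = 30, d_2 = (902 - 30^2)/2 = 2/2 = 1, a_2 = floor((30 + 30)/1) = 60.
  m_3 = 1*60 - 30 = 30, d_3 = (902 - 30^2)/1 = 2/1 = 2: (m_3, d_3) = (m_1, d_1) = (30, 2), so from here the quotients repeat a_1, a_2; the period length is 2.
Hence the expansion of sqrt(902) is a_0 = 30 followed by the repeating block 30, 60 (period 2).

[30; (30, 60)]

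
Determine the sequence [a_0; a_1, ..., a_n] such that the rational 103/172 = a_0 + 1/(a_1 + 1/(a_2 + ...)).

[0; 1, 1, 2, 34]

Run the Euclidean algorithm on 103 and 172; the successive quotients are the partial quotients a_0, a_1, ... (each step inverts the fractional part left over by the previous one):
  103 = 0*172 + 103, so a_0 = 0.
  172 = 1*103 + 69, so a_1 = 1.
  103 = 1*69 + 34, so a_2 = 1.
  69 = 2*34 + 1, so a_3 = 2.
  34 = 34*1 + 0, so a_4 = 34.
The remainder reaches 0 after 5 divisions, so the expansion has 5 partial quotients, read off in order.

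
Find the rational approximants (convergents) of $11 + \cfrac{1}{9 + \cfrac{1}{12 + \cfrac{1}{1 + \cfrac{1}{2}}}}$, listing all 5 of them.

Using the convergent recurrence p_i = a_i*p_{i-1} + p_{i-2}, q_i = a_i*q_{i-1} + q_{i-2} with p_{-2}=0, p_{-1}=1, q_{-2}=1, q_{-1}=0:
  i=0: a_0=11, p_0 = 11*1 + 0 = 11, q_0 = 11*0 + 1 = 1.
  i=1: a_1=9, p_1 = 9*11 + 1 = 100, q_1 = 9*1 + 0 = 9.
  i=2: a_2=12, p_2 = 12*100 + 11 = 1211, q_2 = 12*9 + 1 = 109.
  i=3: a_3=1, p_3 = 1*1211 + 100 = 1311, q_3 = 1*109 + 9 = 118.
  i=4: a_4=2, p_4 = 2*1311 + 1211 = 3833, q_4 = 2*118 + 109 = 345.

11/1, 100/9, 1211/109, 1311/118, 3833/345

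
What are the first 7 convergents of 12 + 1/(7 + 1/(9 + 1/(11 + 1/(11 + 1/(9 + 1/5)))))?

Using the convergent recurrence p_i = a_i*p_{i-1} + p_{i-2}, q_i = a_i*q_{i-1} + q_{i-2} with p_{-2}=0, p_{-1}=1, q_{-2}=1, q_{-1}=0:
  i=0: a_0=12, p_0 = 12*1 + 0 = 12, q_0 = 12*0 + 1 = 1.
  i=1: a_1=7, p_1 = 7*12 + 1 = 85, q_1 = 7*1 + 0 = 7.
  i=2: a_2=9, p_2 = 9*85 + 12 = 777, q_2 = 9*7 + 1 = 64.
  i=3: a_3=11, p_3 = 11*777 + 85 = 8632, q_3 = 11*64 + 7 = 711.
  i=4: a_4=11, p_4 = 11*8632 + 777 = 95729, q_4 = 11*711 + 64 = 7885.
  i=5: a_5=9, p_5 = 9*95729 + 8632 = 870193, q_5 = 9*7885 + 711 = 71676.
  i=6: a_6=5, p_6 = 5*870193 + 95729 = 4446694, q_6 = 5*71676 + 7885 = 366265.

12/1, 85/7, 777/64, 8632/711, 95729/7885, 870193/71676, 4446694/366265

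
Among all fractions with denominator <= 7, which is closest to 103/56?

11/6

Expand x = 103/56 as a continued fraction with the Euclidean algorithm:
  103 = 1*56 + 47, so a_0 = 1.
  56 = 1*47 + 9, so a_1 = 1.
  47 = 5*9 + 2, so a_2 = 5.
  9 = 4*2 + 1, so a_3 = 4.
  2 = 2*1 + 0, so a_4 = 2.
so x = [1; 1, 5, 4, 2].
Convergents (p_i = a_i*p_{i-1} + p_{i-2}, q_i = a_i*q_{i-1} + q_{i-2} with p_{-2}=0, p_{-1}=1, q_{-2}=1, q_{-1}=0), until the denominator exceeds 7:
  i=0: a_0=1, p_0 = 1*1 + 0 = 1, q_0 = 1*0 + 1 = 1.
  i=1: a_1=1, p_1 = 1*1 + 1 = 2, q_1 = 1*1 + 0 = 1.
  i=2: a_2=5, p_2 = 5*2 + 1 = 11, q_2 = 5*1 + 1 = 6.
  i=3: a_3=4, p_3 = 4*11 + 2 = 46, q_3 = 4*6 + 1 = 25.
q_3 = 25 > 7, so the last convergent with denominator <= 7 is p_2/q_2 = 11/6.
The closest fraction with denominator <= 7 is either p_2/q_2 or the intermediate fraction (k*p_2 + p_1)/(k*q_2 + q_1) with the largest k >= 1 whose denominator stays <= 7; these approach x as k grows, and every other convergent or intermediate fraction in range is farther away.
Largest k: floor((7 - q_1)/q_2) = floor((7 - 1)/6) = 1.
That gives (1*11 + 2)/(1*6 + 1) = 13/7.
Compare the errors: |x - 11/6| = |103*6 - 11*56|/(56*6) = 2/336, and |x - 13/7| = |103*7 - 13*56|/(56*7) = 7/392.
Cross-multiplying, 2*392 = 784 < 2352 = 7*336, so 2/336 is smaller: the convergent 11/6 is closer to x than 13/7.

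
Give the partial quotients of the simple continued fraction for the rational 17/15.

Run the Euclidean algorithm on 17 and 15; the successive quotients are the partial quotients a_0, a_1, ... (each step inverts the fractional part left over by the previous one):
  17 = 1*15 + 2, so a_0 = 1.
  15 = 7*2 + 1, so a_1 = 7.
  2 = 2*1 + 0, so a_2 = 2.
The remainder reaches 0 after 3 divisions, so the expansion has 3 partial quotients, read off in order.

[1; 7, 2]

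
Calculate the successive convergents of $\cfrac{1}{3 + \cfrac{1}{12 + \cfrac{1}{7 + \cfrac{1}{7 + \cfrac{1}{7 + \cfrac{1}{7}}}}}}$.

0/1, 1/3, 12/37, 85/262, 607/1871, 4334/13359, 30945/95384

Using the convergent recurrence p_i = a_i*p_{i-1} + p_{i-2}, q_i = a_i*q_{i-1} + q_{i-2} with p_{-2}=0, p_{-1}=1, q_{-2}=1, q_{-1}=0:
  i=0: a_0=0, p_0 = 0*1 + 0 = 0, q_0 = 0*0 + 1 = 1.
  i=1: a_1=3, p_1 = 3*0 + 1 = 1, q_1 = 3*1 + 0 = 3.
  i=2: a_2=12, p_2 = 12*1 + 0 = 12, q_2 = 12*3 + 1 = 37.
  i=3: a_3=7, p_3 = 7*12 + 1 = 85, q_3 = 7*37 + 3 = 262.
  i=4: a_4=7, p_4 = 7*85 + 12 = 607, q_4 = 7*262 + 37 = 1871.
  i=5: a_5=7, p_5 = 7*607 + 85 = 4334, q_5 = 7*1871 + 262 = 13359.
  i=6: a_6=7, p_6 = 7*4334 + 607 = 30945, q_6 = 7*13359 + 1871 = 95384.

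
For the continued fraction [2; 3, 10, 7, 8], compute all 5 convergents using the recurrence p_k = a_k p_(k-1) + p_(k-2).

2/1, 7/3, 72/31, 511/220, 4160/1791

Using the convergent recurrence p_i = a_i*p_{i-1} + p_{i-2}, q_i = a_i*q_{i-1} + q_{i-2} with p_{-2}=0, p_{-1}=1, q_{-2}=1, q_{-1}=0:
  i=0: a_0=2, p_0 = 2*1 + 0 = 2, q_0 = 2*0 + 1 = 1.
  i=1: a_1=3, p_1 = 3*2 + 1 = 7, q_1 = 3*1 + 0 = 3.
  i=2: a_2=10, p_2 = 10*7 + 2 = 72, q_2 = 10*3 + 1 = 31.
  i=3: a_3=7, p_3 = 7*72 + 7 = 511, q_3 = 7*31 + 3 = 220.
  i=4: a_4=8, p_4 = 8*511 + 72 = 4160, q_4 = 8*220 + 31 = 1791.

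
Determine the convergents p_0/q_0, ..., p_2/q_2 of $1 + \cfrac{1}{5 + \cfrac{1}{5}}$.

1/1, 6/5, 31/26

Using the convergent recurrence p_i = a_i*p_{i-1} + p_{i-2}, q_i = a_i*q_{i-1} + q_{i-2} with p_{-2}=0, p_{-1}=1, q_{-2}=1, q_{-1}=0:
  i=0: a_0=1, p_0 = 1*1 + 0 = 1, q_0 = 1*0 + 1 = 1.
  i=1: a_1=5, p_1 = 5*1 + 1 = 6, q_1 = 5*1 + 0 = 5.
  i=2: a_2=5, p_2 = 5*6 + 1 = 31, q_2 = 5*5 + 1 = 26.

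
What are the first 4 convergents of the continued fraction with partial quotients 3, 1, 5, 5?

3/1, 4/1, 23/6, 119/31

Using the convergent recurrence p_i = a_i*p_{i-1} + p_{i-2}, q_i = a_i*q_{i-1} + q_{i-2} with p_{-2}=0, p_{-1}=1, q_{-2}=1, q_{-1}=0:
  i=0: a_0=3, p_0 = 3*1 + 0 = 3, q_0 = 3*0 + 1 = 1.
  i=1: a_1=1, p_1 = 1*3 + 1 = 4, q_1 = 1*1 + 0 = 1.
  i=2: a_2=5, p_2 = 5*4 + 3 = 23, q_2 = 5*1 + 1 = 6.
  i=3: a_3=5, p_3 = 5*23 + 4 = 119, q_3 = 5*6 + 1 = 31.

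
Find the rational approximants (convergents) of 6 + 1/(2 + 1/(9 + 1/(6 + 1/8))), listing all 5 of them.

Using the convergent recurrence p_i = a_i*p_{i-1} + p_{i-2}, q_i = a_i*q_{i-1} + q_{i-2} with p_{-2}=0, p_{-1}=1, q_{-2}=1, q_{-1}=0:
  i=0: a_0=6, p_0 = 6*1 + 0 = 6, q_0 = 6*0 + 1 = 1.
  i=1: a_1=2, p_1 = 2*6 + 1 = 13, q_1 = 2*1 + 0 = 2.
  i=2: a_2=9, p_2 = 9*13 + 6 = 123, q_2 = 9*2 + 1 = 19.
  i=3: a_3=6, p_3 = 6*123 + 13 = 751, q_3 = 6*19 + 2 = 116.
  i=4: a_4=8, p_4 = 8*751 + 123 = 6131, q_4 = 8*116 + 19 = 947.

6/1, 13/2, 123/19, 751/116, 6131/947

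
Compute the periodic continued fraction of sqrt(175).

[13; (4, 2, 1, 2, 4, 26)]

Write x_i = (sqrt(175) + m_i)/d_i with (m_0, d_0) = (0, 1). a_0 = floor(sqrt(175)) = 13, since 13^2 = 169 <= 175 < 196 = 14^2.
Iterate m_{i+1} = d_i*a_i - m_i, d_{i+1} = (175 - m_{i+1}^2)/d_i, a_{i+1} = floor((a_0 + m_{i+1})/d_{i+1}):
  m_1 = 1*13 - 0 = 13, d_1 = (175 - 13^2)/1 = 6/1 = 6, a_1 = floor((13 + 13)/6) = 4.
  m_2 = 6*4 - 13 = 11, d_2 = (175 - 11^2)/6 = 54/6 = 9, a_2 = floor((13 + 11)/9) = 2.
  m_3 = 9*2 - 11 = 7, d_3 = (175 - 7^2)/9 = 126/9 = 14, a_3 = floor((13 + 7)/14) = 1.
  m_4 = 14*1 - 7 = 7, d_4 = (175 - 7^2)/14 = 126/14 = 9, a_4 = floor((13 + 7)/9) = 2.
  m_5 = 9*2 - 7 = 11, d_5 = (175 - 11^2)/9 = 54/9 = 6, a_5 = floor((13 + 11)/6) = 4.
  m_6 = 6*4 - 11 = 13, d_6 = (175 - 13^2)/6 = 6/6 = 1, a_6 = floor((13 + 13)/1) = 26.
  m_7 = 1*26 - 13 = 13, d_7 = (175 - 13^2)/1 = 6/1 = 6: (m_7, d_7) = (m_1, d_1) = (13, 6), so from here the quotients repeat a_1, ..., a_6; the period length is 6.
Hence the expansion of sqrt(175) is a_0 = 13 followed by the repeating block 4, 2, 1, 2, 4, 26 (period 6).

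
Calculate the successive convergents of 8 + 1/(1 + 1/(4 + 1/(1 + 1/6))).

Using the convergent recurrence p_i = a_i*p_{i-1} + p_{i-2}, q_i = a_i*q_{i-1} + q_{i-2} with p_{-2}=0, p_{-1}=1, q_{-2}=1, q_{-1}=0:
  i=0: a_0=8, p_0 = 8*1 + 0 = 8, q_0 = 8*0 + 1 = 1.
  i=1: a_1=1, p_1 = 1*8 + 1 = 9, q_1 = 1*1 + 0 = 1.
  i=2: a_2=4, p_2 = 4*9 + 8 = 44, q_2 = 4*1 + 1 = 5.
  i=3: a_3=1, p_3 = 1*44 + 9 = 53, q_3 = 1*5 + 1 = 6.
  i=4: a_4=6, p_4 = 6*53 + 44 = 362, q_4 = 6*6 + 5 = 41.

8/1, 9/1, 44/5, 53/6, 362/41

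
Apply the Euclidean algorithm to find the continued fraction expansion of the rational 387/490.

[0; 1, 3, 1, 3, 8, 3]

Run the Euclidean algorithm on 387 and 490; the successive quotients are the partial quotients a_0, a_1, ... (each step inverts the fractional part left over by the previous one):
  387 = 0*490 + 387, so a_0 = 0.
  490 = 1*387 + 103, so a_1 = 1.
  387 = 3*103 + 78, so a_2 = 3.
  103 = 1*78 + 25, so a_3 = 1.
  78 = 3*25 + 3, so a_4 = 3.
  25 = 8*3 + 1, so a_5 = 8.
  3 = 3*1 + 0, so a_6 = 3.
The remainder reaches 0 after 7 divisions, so the expansion has 7 partial quotients, read off in order.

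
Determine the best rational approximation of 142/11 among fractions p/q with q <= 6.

Expand x = 142/11 as a continued fraction with the Euclidean algorithm:
  142 = 12*11 + 10, so a_0 = 12.
  11 = 1*10 + 1, so a_1 = 1.
  10 = 10*1 + 0, so a_2 = 10.
so x = [12; 1, 10].
Convergents (p_i = a_i*p_{i-1} + p_{i-2}, q_i = a_i*q_{i-1} + q_{i-2} with p_{-2}=0, p_{-1}=1, q_{-2}=1, q_{-1}=0), until the denominator exceeds 6:
  i=0: a_0=12, p_0 = 12*1 + 0 = 12, q_0 = 12*0 + 1 = 1.
  i=1: a_1=1, p_1 = 1*12 + 1 = 13, q_1 = 1*1 + 0 = 1.
  i=2: a_2=10, p_2 = 10*13 + 12 = 142, q_2 = 10*1 + 1 = 11.
q_2 = 11 > 6, so the last convergent with denominator <= 6 is p_1/q_1 = 13/1.
The closest fraction with denominator <= 6 is either p_1/q_1 or the intermediate fraction (k*p_1 + p_0)/(k*q_1 + q_0) with the largest k >= 1 whose denominator stays <= 6; these approach x as k grows, and every other convergent or intermediate fraction in range is farther away.
Largest k: floor((6 - q_0)/q_1) = floor((6 - 1)/1) = 5.
That gives (5*13 + 12)/(5*1 + 1) = 77/6.
Compare the errors: |x - 13/1| = |142*1 - 13*11|/(11*1) = 1/11, and |x - 77/6| = |142*6 - 77*11|/(11*6) = 5/66.
Cross-multiplying, 5*11 = 55 < 66 = 1*66, so 5/66 is smaller: the intermediate fraction 77/6 is closer to x than 13/1.

77/6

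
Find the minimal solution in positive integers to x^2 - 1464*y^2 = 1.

(x, y) = (907925, 23729)

First expand sqrt(1464) as a continued fraction. With x_i = (sqrt(1464) + m_i)/d_i and (m_0, d_0) = (0, 1): a_0 = floor(sqrt(1464)) = 38, since 38^2 = 1444 <= 1464 < 1521 = 39^2.
Iterate m_{i+1} = d_i*a_i - m_i, d_{i+1} = (1464 - m_{i+1}^2)/d_i, a_{i+1} = floor((a_0 + m_{i+1})/d_{i+1}):
  m_1 = 1*38 - 0 = 38, d_1 = (1464 - 38^2)/1 = 20/1 = 20, a_1 = floor((38 + 38)/20) = 3.
  m_2 = 20*3 - 38 = 22, d_2 = (1464 - 22^2)/20 = 980/20 = 49, a_2 = floor((38 + 22)/49) = 1.
  m_3 = 49*1 - 22 = 27, d_3 = (1464 - 27^2)/49 = 735/49 = 15, a_3 = floor((38 + 27)/15) = 4.
  m_4 = 15*4 - 27 = 33, d_4 = (1464 - 33^2)/15 = 375/15 = 25, a_4 = floor((38 + 33)/25) = 2.
  m_5 = 25*2 - 33 = 17, d_5 = (1464 - 17^2)/25 = 1175/25 = 47, a_5 = floor((38 + 17)/47) = 1.
  m_6 = 47*1 - 17 = 30, d_6 = (1464 - 30^2)/47 = 564/47 = 12, a_6 = floor((38 + 30)/12) = 5.
  m_7 = 12*5 - 30 = 30, d_7 = (1464 - 30^2)/12 = 564/12 = 47, a_7 = floor((38 + 30)/47) = 1.
  m_8 = 47*1 - 30 = 17, d_8 = (1464 - 17^2)/47 = 1175/47 = 25, a_8 = floor((38 + 17)/25) = 2.
  m_9 = 25*2 - 17 = 33, d_9 = (1464 - 33^2)/25 = 375/25 = 15, a_9 = floor((38 + 33)/15) = 4.
  m_10 = 15*4 - 33 = 27, d_10 = (1464 - 27^2)/15 = 735/15 = 49, a_10 = floor((38 + 27)/49) = 1.
  m_11 = 49*1 - 27 = 22, d_11 = (1464 - 22^2)/49 = 980/49 = 20, a_11 = floor((38 + 22)/20) = 3.
  m_12 = 20*3 - 22 = 38, d_12 = (1464 - 38^2)/20 = 20/20 = 1, a_12 = floor((38 + 38)/1) = 76.
  m_13 = 1*76 - 38 = 38, d_13 = (1464 - 38^2)/1 = 20/1 = 20: (m_13, d_13) = (m_1, d_1) = (38, 20), so from here the quotients repeat a_1, ..., a_12; the period length is 12.
So sqrt(1464) = [38; (3, 1, 4, 2, 1, 5, 1, 2, 4, 1, 3, 76)] with period length k = 12.
k is even, so the fundamental solution of x^2 - 1464y^2 = 1 is (p_{k-1}, q_{k-1}) = (p_11, q_11); compute convergents through index 11.
Convergents (p_i = a_i*p_{i-1} + p_{i-2}, q_i = a_i*q_{i-1} + q_{i-2} with p_{-2}=0, p_{-1}=1, q_{-2}=1, q_{-1}=0):
  i=0: a_0=38, p_0 = 38*1 + 0 = 38, q_0 = 38*0 + 1 = 1.
  i=1: a_1=3, p_1 = 3*38 + 1 = 115, q_1 = 3*1 + 0 = 3.
  i=2: a_2=1, p_2 = 1*115 + 38 = 153, q_2 = 1*3 + 1 = 4.
  i=3: a_3=4, p_3 = 4*153 + 115 = 727, q_3 = 4*4 + 3 = 19.
  i=4: a_4=2, p_4 = 2*727 + 153 = 1607, q_4 = 2*19 + 4 = 42.
  i=5: a_5=1, p_5 = 1*1607 + 727 = 2334, q_5 = 1*42 + 19 = 61.
  i=6: a_6=5, p_6 = 5*2334 + 1607 = 13277, q_6 = 5*61 + 42 = 347.
  i=7: a_7=1, p_7 = 1*13277 + 2334 = 15611, q_7 = 1*347 + 61 = 408.
  i=8: a_8=2, p_8 = 2*15611 + 13277 = 44499, q_8 = 2*408 + 347 = 1163.
  i=9: a_9=4, p_9 = 4*44499 + 15611 = 193607, q_9 = 4*1163 + 408 = 5060.
  i=10: a_10=1, p_10 = 1*193607 + 44499 = 238106, q_10 = 1*5060 + 1163 = 6223.
  i=11: a_11=3, p_11 = 3*238106 + 193607 = 907925, q_11 = 3*6223 + 5060 = 23729.
Check: 907925^2 - 1464*23729^2 = 824327805625 - 824327805624 = 1, so (x, y) = (907925, 23729) solves the equation, and by the theorem it is the least positive solution.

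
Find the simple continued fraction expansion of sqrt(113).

Write x_i = (sqrt(113) + m_i)/d_i with (m_0, d_0) = (0, 1). a_0 = floor(sqrt(113)) = 10, since 10^2 = 100 <= 113 < 121 = 11^2.
Iterate m_{i+1} = d_i*a_i - m_i, d_{i+1} = (113 - m_{i+1}^2)/d_i, a_{i+1} = floor((a_0 + m_{i+1})/d_{i+1}):
  m_1 = 1*10 - 0 = 10, d_1 = (113 - 10^2)/1 = 13/1 = 13, a_1 = floor((10 + 10)/13) = 1.
  m_2 = 13*1 - 10 = 3, d_2 = (113 - 3^2)/13 = 104/13 = 8, a_2 = floor((10 + 3)/8) = 1.
  m_3 = 8*1 - 3 = 5, d_3 = (113 - 5^2)/8 = 88/8 = 11, a_3 = floor((10 + 5)/11) = 1.
  m_4 = 11*1 - 5 = 6, d_4 = (113 - 6^2)/11 = 77/11 = 7, a_4 = floor((10 + 6)/7) = 2.
  m_5 = 7*2 - 6 = 8, d_5 = (113 - 8^2)/7 = 49/7 = 7, a_5 = floor((10 + 8)/7) = 2.
  m_6 = 7*2 - 8 = 6, d_6 = (113 - 6^2)/7 = 77/7 = 11, a_6 = floor((10 + 6)/11) = 1.
  m_7 = 11*1 - 6 = 5, d_7 = (113 - 5^2)/11 = 88/11 = 8, a_7 = floor((10 + 5)/8) = 1.
  m_8 = 8*1 - 5 = 3, d_8 = (113 - 3^2)/8 = 104/8 = 13, a_8 = floor((10 + 3)/13) = 1.
  m_9 = 13*1 - 3 = 10, d_9 = (113 - 10^2)/13 = 13/13 = 1, a_9 = floor((10 + 10)/1) = 20.
  m_10 = 1*20 - 10 = 10, d_10 = (113 - 10^2)/1 = 13/1 = 13: (m_10, d_10) = (m_1, d_1) = (10, 13), so from here the quotients repeat a_1, ..., a_9; the period length is 9.
Hence the expansion of sqrt(113) is a_0 = 10 followed by the repeating block 1, 1, 1, 2, 2, 1, 1, 1, 20 (period 9).

[10; (1, 1, 1, 2, 2, 1, 1, 1, 20)]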